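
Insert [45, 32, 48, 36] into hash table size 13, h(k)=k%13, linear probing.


Insert 45: h=6 -> slot 6
Insert 32: h=6, 1 probes -> slot 7
Insert 48: h=9 -> slot 9
Insert 36: h=10 -> slot 10

Table: [None, None, None, None, None, None, 45, 32, None, 48, 36, None, None]


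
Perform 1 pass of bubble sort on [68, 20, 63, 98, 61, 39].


Initial: [68, 20, 63, 98, 61, 39]
Pass 1: [20, 63, 68, 61, 39, 98] (4 swaps)

After 1 pass: [20, 63, 68, 61, 39, 98]


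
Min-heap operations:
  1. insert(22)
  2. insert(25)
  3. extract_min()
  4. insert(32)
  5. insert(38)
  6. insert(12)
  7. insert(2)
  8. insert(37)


insert(22) -> [22]
insert(25) -> [22, 25]
extract_min()->22, [25]
insert(32) -> [25, 32]
insert(38) -> [25, 32, 38]
insert(12) -> [12, 25, 38, 32]
insert(2) -> [2, 12, 38, 32, 25]
insert(37) -> [2, 12, 37, 32, 25, 38]

Final heap: [2, 12, 37, 32, 25, 38]


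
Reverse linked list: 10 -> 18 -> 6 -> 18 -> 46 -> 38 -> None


Step 1: curr=10, set curr.next=prev(None) | reversed so far: 10
Step 2: curr=18, set curr.next=prev(10) | reversed so far: 18 -> 10
Step 3: curr=6, set curr.next=prev(18) | reversed so far: 6 -> 18 -> 10
Step 4: curr=18, set curr.next=prev(6) | reversed so far: 18 -> 6 -> 18 -> 10
Step 5: curr=46, set curr.next=prev(18) | reversed so far: 46 -> 18 -> 6 -> 18 -> 10
Step 6: curr=38, set curr.next=prev(46) | reversed so far: 38 -> 46 -> 18 -> 6 -> 18 -> 10

38 -> 46 -> 18 -> 6 -> 18 -> 10 -> None


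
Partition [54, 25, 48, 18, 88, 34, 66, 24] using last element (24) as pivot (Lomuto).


Pivot: 24
  18 <= 24: swap -> [18, 25, 48, 54, 88, 34, 66, 24]
Place pivot at 1: [18, 24, 48, 54, 88, 34, 66, 25]

Partitioned: [18, 24, 48, 54, 88, 34, 66, 25]


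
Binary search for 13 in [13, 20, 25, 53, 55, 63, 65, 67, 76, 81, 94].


Step 1: lo=0, hi=10, mid=5, val=63
Step 2: lo=0, hi=4, mid=2, val=25
Step 3: lo=0, hi=1, mid=0, val=13

Found at index 0


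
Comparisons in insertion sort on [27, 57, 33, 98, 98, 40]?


Algorithm: insertion sort
Input: [27, 57, 33, 98, 98, 40]
Sorted: [27, 33, 40, 57, 98, 98]

9


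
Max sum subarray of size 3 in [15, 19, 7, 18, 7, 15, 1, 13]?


[0:3]: 41
[1:4]: 44
[2:5]: 32
[3:6]: 40
[4:7]: 23
[5:8]: 29

Max: 44 at [1:4]


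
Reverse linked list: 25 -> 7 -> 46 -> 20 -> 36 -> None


Step 1: curr=25, set curr.next=prev(None) | reversed so far: 25
Step 2: curr=7, set curr.next=prev(25) | reversed so far: 7 -> 25
Step 3: curr=46, set curr.next=prev(7) | reversed so far: 46 -> 7 -> 25
Step 4: curr=20, set curr.next=prev(46) | reversed so far: 20 -> 46 -> 7 -> 25
Step 5: curr=36, set curr.next=prev(20) | reversed so far: 36 -> 20 -> 46 -> 7 -> 25

36 -> 20 -> 46 -> 7 -> 25 -> None


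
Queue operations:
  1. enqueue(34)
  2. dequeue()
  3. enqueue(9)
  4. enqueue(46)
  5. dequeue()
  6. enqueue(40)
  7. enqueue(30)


enqueue(34) -> [34]
dequeue()->34, []
enqueue(9) -> [9]
enqueue(46) -> [9, 46]
dequeue()->9, [46]
enqueue(40) -> [46, 40]
enqueue(30) -> [46, 40, 30]

Final queue: [46, 40, 30]


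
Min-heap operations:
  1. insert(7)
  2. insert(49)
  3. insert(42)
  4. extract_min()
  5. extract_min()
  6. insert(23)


insert(7) -> [7]
insert(49) -> [7, 49]
insert(42) -> [7, 49, 42]
extract_min()->7, [42, 49]
extract_min()->42, [49]
insert(23) -> [23, 49]

Final heap: [23, 49]


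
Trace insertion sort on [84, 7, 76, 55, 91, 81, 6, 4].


Initial: [84, 7, 76, 55, 91, 81, 6, 4]
Insert 7: [7, 84, 76, 55, 91, 81, 6, 4]
Insert 76: [7, 76, 84, 55, 91, 81, 6, 4]
Insert 55: [7, 55, 76, 84, 91, 81, 6, 4]
Insert 91: [7, 55, 76, 84, 91, 81, 6, 4]
Insert 81: [7, 55, 76, 81, 84, 91, 6, 4]
Insert 6: [6, 7, 55, 76, 81, 84, 91, 4]
Insert 4: [4, 6, 7, 55, 76, 81, 84, 91]

Sorted: [4, 6, 7, 55, 76, 81, 84, 91]


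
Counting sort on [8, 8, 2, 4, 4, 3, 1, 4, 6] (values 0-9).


Input: [8, 8, 2, 4, 4, 3, 1, 4, 6]
Counts: [0, 1, 1, 1, 3, 0, 1, 0, 2, 0]

Sorted: [1, 2, 3, 4, 4, 4, 6, 8, 8]


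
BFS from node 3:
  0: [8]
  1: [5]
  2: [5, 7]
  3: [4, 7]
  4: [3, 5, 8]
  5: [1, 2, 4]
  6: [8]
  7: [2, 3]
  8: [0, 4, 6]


Visit 3, enqueue [4, 7]
Visit 4, enqueue [5, 8]
Visit 7, enqueue [2]
Visit 5, enqueue [1]
Visit 8, enqueue [0, 6]
Visit 2, enqueue []
Visit 1, enqueue []
Visit 0, enqueue []
Visit 6, enqueue []

BFS order: [3, 4, 7, 5, 8, 2, 1, 0, 6]


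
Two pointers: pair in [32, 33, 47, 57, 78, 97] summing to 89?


lo=0(32)+hi=5(97)=129
lo=0(32)+hi=4(78)=110
lo=0(32)+hi=3(57)=89

Yes: 32+57=89


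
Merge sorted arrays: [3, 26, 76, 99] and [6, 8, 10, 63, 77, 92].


Take 3 from A
Take 6 from B
Take 8 from B
Take 10 from B
Take 26 from A
Take 63 from B
Take 76 from A
Take 77 from B
Take 92 from B

Merged: [3, 6, 8, 10, 26, 63, 76, 77, 92, 99]


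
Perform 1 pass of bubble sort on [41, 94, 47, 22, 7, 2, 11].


Initial: [41, 94, 47, 22, 7, 2, 11]
Pass 1: [41, 47, 22, 7, 2, 11, 94] (5 swaps)

After 1 pass: [41, 47, 22, 7, 2, 11, 94]


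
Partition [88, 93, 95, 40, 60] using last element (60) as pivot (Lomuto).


Pivot: 60
  40 <= 60: swap -> [40, 93, 95, 88, 60]
Place pivot at 1: [40, 60, 95, 88, 93]

Partitioned: [40, 60, 95, 88, 93]


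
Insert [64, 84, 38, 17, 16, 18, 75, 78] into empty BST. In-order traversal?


Insert 64: root
Insert 84: R from 64
Insert 38: L from 64
Insert 17: L from 64 -> L from 38
Insert 16: L from 64 -> L from 38 -> L from 17
Insert 18: L from 64 -> L from 38 -> R from 17
Insert 75: R from 64 -> L from 84
Insert 78: R from 64 -> L from 84 -> R from 75

In-order: [16, 17, 18, 38, 64, 75, 78, 84]


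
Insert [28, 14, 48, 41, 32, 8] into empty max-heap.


Insert 28: [28]
Insert 14: [28, 14]
Insert 48: [48, 14, 28]
Insert 41: [48, 41, 28, 14]
Insert 32: [48, 41, 28, 14, 32]
Insert 8: [48, 41, 28, 14, 32, 8]

Final heap: [48, 41, 28, 14, 32, 8]


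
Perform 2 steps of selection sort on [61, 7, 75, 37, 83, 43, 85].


Initial: [61, 7, 75, 37, 83, 43, 85]
Step 1: min=7 at 1
  Swap: [7, 61, 75, 37, 83, 43, 85]
Step 2: min=37 at 3
  Swap: [7, 37, 75, 61, 83, 43, 85]

After 2 steps: [7, 37, 75, 61, 83, 43, 85]


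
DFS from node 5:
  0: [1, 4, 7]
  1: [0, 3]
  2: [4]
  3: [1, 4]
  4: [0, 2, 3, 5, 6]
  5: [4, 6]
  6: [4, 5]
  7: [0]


Visit 5, push [6, 4]
Visit 4, push [6, 3, 2, 0]
Visit 0, push [7, 1]
Visit 1, push [3]
Visit 3, push []
Visit 7, push []
Visit 2, push []
Visit 6, push []

DFS order: [5, 4, 0, 1, 3, 7, 2, 6]


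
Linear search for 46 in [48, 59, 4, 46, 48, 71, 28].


i=0: 48!=46
i=1: 59!=46
i=2: 4!=46
i=3: 46==46 found!

Found at 3, 4 comps


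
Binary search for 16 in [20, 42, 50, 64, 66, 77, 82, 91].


Step 1: lo=0, hi=7, mid=3, val=64
Step 2: lo=0, hi=2, mid=1, val=42
Step 3: lo=0, hi=0, mid=0, val=20

Not found


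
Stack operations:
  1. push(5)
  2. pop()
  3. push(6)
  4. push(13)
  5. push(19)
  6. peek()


push(5) -> [5]
pop()->5, []
push(6) -> [6]
push(13) -> [6, 13]
push(19) -> [6, 13, 19]
peek()->19

Final stack: [6, 13, 19]


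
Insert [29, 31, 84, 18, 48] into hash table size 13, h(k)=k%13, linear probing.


Insert 29: h=3 -> slot 3
Insert 31: h=5 -> slot 5
Insert 84: h=6 -> slot 6
Insert 18: h=5, 2 probes -> slot 7
Insert 48: h=9 -> slot 9

Table: [None, None, None, 29, None, 31, 84, 18, None, 48, None, None, None]


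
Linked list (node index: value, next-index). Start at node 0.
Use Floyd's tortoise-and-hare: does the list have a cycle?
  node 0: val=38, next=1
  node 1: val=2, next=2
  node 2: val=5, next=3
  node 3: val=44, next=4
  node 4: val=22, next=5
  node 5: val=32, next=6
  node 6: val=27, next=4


Floyd's tortoise (slow, +1) and hare (fast, +2):
  init: slow=0, fast=0
  step 1: slow=1, fast=2
  step 2: slow=2, fast=4
  step 3: slow=3, fast=6
  step 4: slow=4, fast=5
  step 5: slow=5, fast=4
  step 6: slow=6, fast=6
  slow == fast at node 6: cycle detected

Cycle: yes


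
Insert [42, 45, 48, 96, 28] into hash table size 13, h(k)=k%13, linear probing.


Insert 42: h=3 -> slot 3
Insert 45: h=6 -> slot 6
Insert 48: h=9 -> slot 9
Insert 96: h=5 -> slot 5
Insert 28: h=2 -> slot 2

Table: [None, None, 28, 42, None, 96, 45, None, None, 48, None, None, None]


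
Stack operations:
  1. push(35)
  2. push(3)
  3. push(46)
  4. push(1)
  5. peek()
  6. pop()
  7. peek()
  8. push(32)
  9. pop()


push(35) -> [35]
push(3) -> [35, 3]
push(46) -> [35, 3, 46]
push(1) -> [35, 3, 46, 1]
peek()->1
pop()->1, [35, 3, 46]
peek()->46
push(32) -> [35, 3, 46, 32]
pop()->32, [35, 3, 46]

Final stack: [35, 3, 46]


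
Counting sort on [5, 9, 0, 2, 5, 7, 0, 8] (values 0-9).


Input: [5, 9, 0, 2, 5, 7, 0, 8]
Counts: [2, 0, 1, 0, 0, 2, 0, 1, 1, 1]

Sorted: [0, 0, 2, 5, 5, 7, 8, 9]


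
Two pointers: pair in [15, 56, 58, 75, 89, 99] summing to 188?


lo=0(15)+hi=5(99)=114
lo=1(56)+hi=5(99)=155
lo=2(58)+hi=5(99)=157
lo=3(75)+hi=5(99)=174
lo=4(89)+hi=5(99)=188

Yes: 89+99=188


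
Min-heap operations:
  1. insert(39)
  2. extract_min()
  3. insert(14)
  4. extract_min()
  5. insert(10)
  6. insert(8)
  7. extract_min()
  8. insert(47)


insert(39) -> [39]
extract_min()->39, []
insert(14) -> [14]
extract_min()->14, []
insert(10) -> [10]
insert(8) -> [8, 10]
extract_min()->8, [10]
insert(47) -> [10, 47]

Final heap: [10, 47]


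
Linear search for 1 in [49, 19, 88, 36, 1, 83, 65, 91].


i=0: 49!=1
i=1: 19!=1
i=2: 88!=1
i=3: 36!=1
i=4: 1==1 found!

Found at 4, 5 comps


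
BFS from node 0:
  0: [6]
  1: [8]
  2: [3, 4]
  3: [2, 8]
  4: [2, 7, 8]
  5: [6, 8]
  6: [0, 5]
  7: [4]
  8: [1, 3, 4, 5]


Visit 0, enqueue [6]
Visit 6, enqueue [5]
Visit 5, enqueue [8]
Visit 8, enqueue [1, 3, 4]
Visit 1, enqueue []
Visit 3, enqueue [2]
Visit 4, enqueue [7]
Visit 2, enqueue []
Visit 7, enqueue []

BFS order: [0, 6, 5, 8, 1, 3, 4, 2, 7]


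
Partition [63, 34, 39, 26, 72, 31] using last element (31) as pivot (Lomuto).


Pivot: 31
  26 <= 31: swap -> [26, 34, 39, 63, 72, 31]
Place pivot at 1: [26, 31, 39, 63, 72, 34]

Partitioned: [26, 31, 39, 63, 72, 34]


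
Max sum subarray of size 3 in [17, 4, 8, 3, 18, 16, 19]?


[0:3]: 29
[1:4]: 15
[2:5]: 29
[3:6]: 37
[4:7]: 53

Max: 53 at [4:7]


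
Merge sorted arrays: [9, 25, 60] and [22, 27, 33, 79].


Take 9 from A
Take 22 from B
Take 25 from A
Take 27 from B
Take 33 from B
Take 60 from A

Merged: [9, 22, 25, 27, 33, 60, 79]


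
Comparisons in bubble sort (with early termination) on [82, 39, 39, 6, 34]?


Algorithm: bubble sort (with early termination)
Input: [82, 39, 39, 6, 34]
Sorted: [6, 34, 39, 39, 82]

10


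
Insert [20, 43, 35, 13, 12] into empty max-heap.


Insert 20: [20]
Insert 43: [43, 20]
Insert 35: [43, 20, 35]
Insert 13: [43, 20, 35, 13]
Insert 12: [43, 20, 35, 13, 12]

Final heap: [43, 20, 35, 13, 12]


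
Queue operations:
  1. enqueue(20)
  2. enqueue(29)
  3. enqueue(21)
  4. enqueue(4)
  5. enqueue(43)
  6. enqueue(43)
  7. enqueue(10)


enqueue(20) -> [20]
enqueue(29) -> [20, 29]
enqueue(21) -> [20, 29, 21]
enqueue(4) -> [20, 29, 21, 4]
enqueue(43) -> [20, 29, 21, 4, 43]
enqueue(43) -> [20, 29, 21, 4, 43, 43]
enqueue(10) -> [20, 29, 21, 4, 43, 43, 10]

Final queue: [20, 29, 21, 4, 43, 43, 10]


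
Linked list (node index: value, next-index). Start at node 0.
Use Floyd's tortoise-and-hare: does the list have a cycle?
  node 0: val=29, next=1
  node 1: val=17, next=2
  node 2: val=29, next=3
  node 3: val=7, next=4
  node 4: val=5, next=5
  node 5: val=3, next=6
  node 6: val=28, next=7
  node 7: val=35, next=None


Floyd's tortoise (slow, +1) and hare (fast, +2):
  init: slow=0, fast=0
  step 1: slow=1, fast=2
  step 2: slow=2, fast=4
  step 3: slow=3, fast=6
  step 4: fast 6->7->None, no cycle

Cycle: no


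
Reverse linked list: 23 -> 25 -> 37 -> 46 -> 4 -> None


Step 1: curr=23, set curr.next=prev(None) | reversed so far: 23
Step 2: curr=25, set curr.next=prev(23) | reversed so far: 25 -> 23
Step 3: curr=37, set curr.next=prev(25) | reversed so far: 37 -> 25 -> 23
Step 4: curr=46, set curr.next=prev(37) | reversed so far: 46 -> 37 -> 25 -> 23
Step 5: curr=4, set curr.next=prev(46) | reversed so far: 4 -> 46 -> 37 -> 25 -> 23

4 -> 46 -> 37 -> 25 -> 23 -> None


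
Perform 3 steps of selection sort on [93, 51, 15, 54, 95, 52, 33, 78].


Initial: [93, 51, 15, 54, 95, 52, 33, 78]
Step 1: min=15 at 2
  Swap: [15, 51, 93, 54, 95, 52, 33, 78]
Step 2: min=33 at 6
  Swap: [15, 33, 93, 54, 95, 52, 51, 78]
Step 3: min=51 at 6
  Swap: [15, 33, 51, 54, 95, 52, 93, 78]

After 3 steps: [15, 33, 51, 54, 95, 52, 93, 78]


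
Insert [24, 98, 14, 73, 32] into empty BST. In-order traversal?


Insert 24: root
Insert 98: R from 24
Insert 14: L from 24
Insert 73: R from 24 -> L from 98
Insert 32: R from 24 -> L from 98 -> L from 73

In-order: [14, 24, 32, 73, 98]


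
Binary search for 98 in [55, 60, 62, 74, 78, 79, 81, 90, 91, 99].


Step 1: lo=0, hi=9, mid=4, val=78
Step 2: lo=5, hi=9, mid=7, val=90
Step 3: lo=8, hi=9, mid=8, val=91
Step 4: lo=9, hi=9, mid=9, val=99

Not found


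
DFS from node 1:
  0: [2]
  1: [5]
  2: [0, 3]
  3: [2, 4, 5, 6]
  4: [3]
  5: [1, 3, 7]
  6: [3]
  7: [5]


Visit 1, push [5]
Visit 5, push [7, 3]
Visit 3, push [6, 4, 2]
Visit 2, push [0]
Visit 0, push []
Visit 4, push []
Visit 6, push []
Visit 7, push []

DFS order: [1, 5, 3, 2, 0, 4, 6, 7]


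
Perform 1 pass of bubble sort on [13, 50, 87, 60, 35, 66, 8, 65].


Initial: [13, 50, 87, 60, 35, 66, 8, 65]
Pass 1: [13, 50, 60, 35, 66, 8, 65, 87] (5 swaps)

After 1 pass: [13, 50, 60, 35, 66, 8, 65, 87]


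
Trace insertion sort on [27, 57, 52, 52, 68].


Initial: [27, 57, 52, 52, 68]
Insert 57: [27, 57, 52, 52, 68]
Insert 52: [27, 52, 57, 52, 68]
Insert 52: [27, 52, 52, 57, 68]
Insert 68: [27, 52, 52, 57, 68]

Sorted: [27, 52, 52, 57, 68]


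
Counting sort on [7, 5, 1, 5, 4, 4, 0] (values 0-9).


Input: [7, 5, 1, 5, 4, 4, 0]
Counts: [1, 1, 0, 0, 2, 2, 0, 1, 0, 0]

Sorted: [0, 1, 4, 4, 5, 5, 7]


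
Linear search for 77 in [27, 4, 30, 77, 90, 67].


i=0: 27!=77
i=1: 4!=77
i=2: 30!=77
i=3: 77==77 found!

Found at 3, 4 comps


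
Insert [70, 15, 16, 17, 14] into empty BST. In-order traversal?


Insert 70: root
Insert 15: L from 70
Insert 16: L from 70 -> R from 15
Insert 17: L from 70 -> R from 15 -> R from 16
Insert 14: L from 70 -> L from 15

In-order: [14, 15, 16, 17, 70]


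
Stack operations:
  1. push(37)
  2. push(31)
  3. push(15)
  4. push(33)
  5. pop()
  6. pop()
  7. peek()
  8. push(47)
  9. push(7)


push(37) -> [37]
push(31) -> [37, 31]
push(15) -> [37, 31, 15]
push(33) -> [37, 31, 15, 33]
pop()->33, [37, 31, 15]
pop()->15, [37, 31]
peek()->31
push(47) -> [37, 31, 47]
push(7) -> [37, 31, 47, 7]

Final stack: [37, 31, 47, 7]


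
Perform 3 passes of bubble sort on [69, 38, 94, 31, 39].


Initial: [69, 38, 94, 31, 39]
Pass 1: [38, 69, 31, 39, 94] (3 swaps)
Pass 2: [38, 31, 39, 69, 94] (2 swaps)
Pass 3: [31, 38, 39, 69, 94] (1 swaps)

After 3 passes: [31, 38, 39, 69, 94]


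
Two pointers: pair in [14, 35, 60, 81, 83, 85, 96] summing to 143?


lo=0(14)+hi=6(96)=110
lo=1(35)+hi=6(96)=131
lo=2(60)+hi=6(96)=156
lo=2(60)+hi=5(85)=145
lo=2(60)+hi=4(83)=143

Yes: 60+83=143


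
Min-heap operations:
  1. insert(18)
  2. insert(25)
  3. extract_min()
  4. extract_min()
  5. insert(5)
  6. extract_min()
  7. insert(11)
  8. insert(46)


insert(18) -> [18]
insert(25) -> [18, 25]
extract_min()->18, [25]
extract_min()->25, []
insert(5) -> [5]
extract_min()->5, []
insert(11) -> [11]
insert(46) -> [11, 46]

Final heap: [11, 46]


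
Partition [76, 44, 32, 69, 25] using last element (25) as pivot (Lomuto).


Pivot: 25
Place pivot at 0: [25, 44, 32, 69, 76]

Partitioned: [25, 44, 32, 69, 76]


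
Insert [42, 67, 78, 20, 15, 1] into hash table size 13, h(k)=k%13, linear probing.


Insert 42: h=3 -> slot 3
Insert 67: h=2 -> slot 2
Insert 78: h=0 -> slot 0
Insert 20: h=7 -> slot 7
Insert 15: h=2, 2 probes -> slot 4
Insert 1: h=1 -> slot 1

Table: [78, 1, 67, 42, 15, None, None, 20, None, None, None, None, None]


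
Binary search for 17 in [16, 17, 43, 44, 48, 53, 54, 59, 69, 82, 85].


Step 1: lo=0, hi=10, mid=5, val=53
Step 2: lo=0, hi=4, mid=2, val=43
Step 3: lo=0, hi=1, mid=0, val=16
Step 4: lo=1, hi=1, mid=1, val=17

Found at index 1


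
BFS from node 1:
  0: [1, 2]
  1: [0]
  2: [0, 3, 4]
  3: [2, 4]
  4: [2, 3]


Visit 1, enqueue [0]
Visit 0, enqueue [2]
Visit 2, enqueue [3, 4]
Visit 3, enqueue []
Visit 4, enqueue []

BFS order: [1, 0, 2, 3, 4]


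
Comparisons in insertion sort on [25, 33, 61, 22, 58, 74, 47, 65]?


Algorithm: insertion sort
Input: [25, 33, 61, 22, 58, 74, 47, 65]
Sorted: [22, 25, 33, 47, 58, 61, 65, 74]

14


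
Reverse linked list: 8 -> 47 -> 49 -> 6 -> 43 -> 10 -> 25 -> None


Step 1: curr=8, set curr.next=prev(None) | reversed so far: 8
Step 2: curr=47, set curr.next=prev(8) | reversed so far: 47 -> 8
Step 3: curr=49, set curr.next=prev(47) | reversed so far: 49 -> 47 -> 8
Step 4: curr=6, set curr.next=prev(49) | reversed so far: 6 -> 49 -> 47 -> 8
Step 5: curr=43, set curr.next=prev(6) | reversed so far: 43 -> 6 -> 49 -> 47 -> 8
Step 6: curr=10, set curr.next=prev(43) | reversed so far: 10 -> 43 -> 6 -> 49 -> 47 -> 8
Step 7: curr=25, set curr.next=prev(10) | reversed so far: 25 -> 10 -> 43 -> 6 -> 49 -> 47 -> 8

25 -> 10 -> 43 -> 6 -> 49 -> 47 -> 8 -> None


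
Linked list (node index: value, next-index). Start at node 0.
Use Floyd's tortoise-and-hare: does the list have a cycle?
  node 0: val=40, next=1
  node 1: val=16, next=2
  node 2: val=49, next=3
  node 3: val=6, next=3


Floyd's tortoise (slow, +1) and hare (fast, +2):
  init: slow=0, fast=0
  step 1: slow=1, fast=2
  step 2: slow=2, fast=3
  step 3: slow=3, fast=3
  slow == fast at node 3: cycle detected

Cycle: yes


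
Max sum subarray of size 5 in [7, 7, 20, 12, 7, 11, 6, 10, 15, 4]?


[0:5]: 53
[1:6]: 57
[2:7]: 56
[3:8]: 46
[4:9]: 49
[5:10]: 46

Max: 57 at [1:6]


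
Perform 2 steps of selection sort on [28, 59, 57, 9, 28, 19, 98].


Initial: [28, 59, 57, 9, 28, 19, 98]
Step 1: min=9 at 3
  Swap: [9, 59, 57, 28, 28, 19, 98]
Step 2: min=19 at 5
  Swap: [9, 19, 57, 28, 28, 59, 98]

After 2 steps: [9, 19, 57, 28, 28, 59, 98]


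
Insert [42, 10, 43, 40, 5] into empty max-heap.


Insert 42: [42]
Insert 10: [42, 10]
Insert 43: [43, 10, 42]
Insert 40: [43, 40, 42, 10]
Insert 5: [43, 40, 42, 10, 5]

Final heap: [43, 40, 42, 10, 5]


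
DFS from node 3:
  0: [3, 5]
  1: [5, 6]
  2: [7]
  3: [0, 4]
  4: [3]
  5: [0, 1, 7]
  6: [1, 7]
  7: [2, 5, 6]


Visit 3, push [4, 0]
Visit 0, push [5]
Visit 5, push [7, 1]
Visit 1, push [6]
Visit 6, push [7]
Visit 7, push [2]
Visit 2, push []
Visit 4, push []

DFS order: [3, 0, 5, 1, 6, 7, 2, 4]


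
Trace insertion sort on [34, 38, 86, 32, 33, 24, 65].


Initial: [34, 38, 86, 32, 33, 24, 65]
Insert 38: [34, 38, 86, 32, 33, 24, 65]
Insert 86: [34, 38, 86, 32, 33, 24, 65]
Insert 32: [32, 34, 38, 86, 33, 24, 65]
Insert 33: [32, 33, 34, 38, 86, 24, 65]
Insert 24: [24, 32, 33, 34, 38, 86, 65]
Insert 65: [24, 32, 33, 34, 38, 65, 86]

Sorted: [24, 32, 33, 34, 38, 65, 86]


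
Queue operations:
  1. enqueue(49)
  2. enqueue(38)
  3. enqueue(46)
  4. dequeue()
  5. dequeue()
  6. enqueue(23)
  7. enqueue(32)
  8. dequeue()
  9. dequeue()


enqueue(49) -> [49]
enqueue(38) -> [49, 38]
enqueue(46) -> [49, 38, 46]
dequeue()->49, [38, 46]
dequeue()->38, [46]
enqueue(23) -> [46, 23]
enqueue(32) -> [46, 23, 32]
dequeue()->46, [23, 32]
dequeue()->23, [32]

Final queue: [32]


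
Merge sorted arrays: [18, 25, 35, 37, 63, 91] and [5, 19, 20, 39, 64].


Take 5 from B
Take 18 from A
Take 19 from B
Take 20 from B
Take 25 from A
Take 35 from A
Take 37 from A
Take 39 from B
Take 63 from A
Take 64 from B

Merged: [5, 18, 19, 20, 25, 35, 37, 39, 63, 64, 91]


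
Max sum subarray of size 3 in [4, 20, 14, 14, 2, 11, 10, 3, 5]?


[0:3]: 38
[1:4]: 48
[2:5]: 30
[3:6]: 27
[4:7]: 23
[5:8]: 24
[6:9]: 18

Max: 48 at [1:4]


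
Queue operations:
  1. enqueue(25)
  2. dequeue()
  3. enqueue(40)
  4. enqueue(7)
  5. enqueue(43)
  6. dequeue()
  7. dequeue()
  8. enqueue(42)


enqueue(25) -> [25]
dequeue()->25, []
enqueue(40) -> [40]
enqueue(7) -> [40, 7]
enqueue(43) -> [40, 7, 43]
dequeue()->40, [7, 43]
dequeue()->7, [43]
enqueue(42) -> [43, 42]

Final queue: [43, 42]


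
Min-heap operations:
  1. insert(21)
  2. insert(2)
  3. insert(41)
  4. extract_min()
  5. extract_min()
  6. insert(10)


insert(21) -> [21]
insert(2) -> [2, 21]
insert(41) -> [2, 21, 41]
extract_min()->2, [21, 41]
extract_min()->21, [41]
insert(10) -> [10, 41]

Final heap: [10, 41]


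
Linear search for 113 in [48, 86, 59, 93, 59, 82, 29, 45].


i=0: 48!=113
i=1: 86!=113
i=2: 59!=113
i=3: 93!=113
i=4: 59!=113
i=5: 82!=113
i=6: 29!=113
i=7: 45!=113

Not found, 8 comps


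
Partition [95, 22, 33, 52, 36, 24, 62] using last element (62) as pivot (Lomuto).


Pivot: 62
  22 <= 62: swap -> [22, 95, 33, 52, 36, 24, 62]
  33 <= 62: swap -> [22, 33, 95, 52, 36, 24, 62]
  52 <= 62: swap -> [22, 33, 52, 95, 36, 24, 62]
  36 <= 62: swap -> [22, 33, 52, 36, 95, 24, 62]
  24 <= 62: swap -> [22, 33, 52, 36, 24, 95, 62]
Place pivot at 5: [22, 33, 52, 36, 24, 62, 95]

Partitioned: [22, 33, 52, 36, 24, 62, 95]


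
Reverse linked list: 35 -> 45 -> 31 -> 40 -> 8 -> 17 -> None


Step 1: curr=35, set curr.next=prev(None) | reversed so far: 35
Step 2: curr=45, set curr.next=prev(35) | reversed so far: 45 -> 35
Step 3: curr=31, set curr.next=prev(45) | reversed so far: 31 -> 45 -> 35
Step 4: curr=40, set curr.next=prev(31) | reversed so far: 40 -> 31 -> 45 -> 35
Step 5: curr=8, set curr.next=prev(40) | reversed so far: 8 -> 40 -> 31 -> 45 -> 35
Step 6: curr=17, set curr.next=prev(8) | reversed so far: 17 -> 8 -> 40 -> 31 -> 45 -> 35

17 -> 8 -> 40 -> 31 -> 45 -> 35 -> None


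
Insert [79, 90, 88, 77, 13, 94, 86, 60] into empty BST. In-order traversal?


Insert 79: root
Insert 90: R from 79
Insert 88: R from 79 -> L from 90
Insert 77: L from 79
Insert 13: L from 79 -> L from 77
Insert 94: R from 79 -> R from 90
Insert 86: R from 79 -> L from 90 -> L from 88
Insert 60: L from 79 -> L from 77 -> R from 13

In-order: [13, 60, 77, 79, 86, 88, 90, 94]


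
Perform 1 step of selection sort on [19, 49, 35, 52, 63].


Initial: [19, 49, 35, 52, 63]
Step 1: min=19 at 0
  Swap: [19, 49, 35, 52, 63]

After 1 step: [19, 49, 35, 52, 63]


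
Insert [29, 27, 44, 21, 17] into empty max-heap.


Insert 29: [29]
Insert 27: [29, 27]
Insert 44: [44, 27, 29]
Insert 21: [44, 27, 29, 21]
Insert 17: [44, 27, 29, 21, 17]

Final heap: [44, 27, 29, 21, 17]


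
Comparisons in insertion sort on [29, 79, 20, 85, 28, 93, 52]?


Algorithm: insertion sort
Input: [29, 79, 20, 85, 28, 93, 52]
Sorted: [20, 28, 29, 52, 79, 85, 93]

13


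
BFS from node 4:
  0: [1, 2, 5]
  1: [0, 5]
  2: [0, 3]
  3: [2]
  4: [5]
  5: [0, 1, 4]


Visit 4, enqueue [5]
Visit 5, enqueue [0, 1]
Visit 0, enqueue [2]
Visit 1, enqueue []
Visit 2, enqueue [3]
Visit 3, enqueue []

BFS order: [4, 5, 0, 1, 2, 3]


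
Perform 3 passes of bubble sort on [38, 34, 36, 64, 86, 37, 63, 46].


Initial: [38, 34, 36, 64, 86, 37, 63, 46]
Pass 1: [34, 36, 38, 64, 37, 63, 46, 86] (5 swaps)
Pass 2: [34, 36, 38, 37, 63, 46, 64, 86] (3 swaps)
Pass 3: [34, 36, 37, 38, 46, 63, 64, 86] (2 swaps)

After 3 passes: [34, 36, 37, 38, 46, 63, 64, 86]


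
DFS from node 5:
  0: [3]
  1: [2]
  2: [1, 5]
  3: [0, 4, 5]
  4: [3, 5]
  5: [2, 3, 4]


Visit 5, push [4, 3, 2]
Visit 2, push [1]
Visit 1, push []
Visit 3, push [4, 0]
Visit 0, push []
Visit 4, push []

DFS order: [5, 2, 1, 3, 0, 4]


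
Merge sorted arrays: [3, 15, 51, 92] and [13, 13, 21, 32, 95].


Take 3 from A
Take 13 from B
Take 13 from B
Take 15 from A
Take 21 from B
Take 32 from B
Take 51 from A
Take 92 from A

Merged: [3, 13, 13, 15, 21, 32, 51, 92, 95]


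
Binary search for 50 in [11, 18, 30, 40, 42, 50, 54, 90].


Step 1: lo=0, hi=7, mid=3, val=40
Step 2: lo=4, hi=7, mid=5, val=50

Found at index 5


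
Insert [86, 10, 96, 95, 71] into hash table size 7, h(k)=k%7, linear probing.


Insert 86: h=2 -> slot 2
Insert 10: h=3 -> slot 3
Insert 96: h=5 -> slot 5
Insert 95: h=4 -> slot 4
Insert 71: h=1 -> slot 1

Table: [None, 71, 86, 10, 95, 96, None]


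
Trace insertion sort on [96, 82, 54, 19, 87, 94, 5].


Initial: [96, 82, 54, 19, 87, 94, 5]
Insert 82: [82, 96, 54, 19, 87, 94, 5]
Insert 54: [54, 82, 96, 19, 87, 94, 5]
Insert 19: [19, 54, 82, 96, 87, 94, 5]
Insert 87: [19, 54, 82, 87, 96, 94, 5]
Insert 94: [19, 54, 82, 87, 94, 96, 5]
Insert 5: [5, 19, 54, 82, 87, 94, 96]

Sorted: [5, 19, 54, 82, 87, 94, 96]


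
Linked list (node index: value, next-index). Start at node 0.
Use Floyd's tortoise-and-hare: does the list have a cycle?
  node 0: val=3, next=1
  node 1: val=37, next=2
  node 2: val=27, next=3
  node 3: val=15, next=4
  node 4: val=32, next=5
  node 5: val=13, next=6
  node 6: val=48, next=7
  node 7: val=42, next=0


Floyd's tortoise (slow, +1) and hare (fast, +2):
  init: slow=0, fast=0
  step 1: slow=1, fast=2
  step 2: slow=2, fast=4
  step 3: slow=3, fast=6
  step 4: slow=4, fast=0
  step 5: slow=5, fast=2
  step 6: slow=6, fast=4
  step 7: slow=7, fast=6
  step 8: slow=0, fast=0
  slow == fast at node 0: cycle detected

Cycle: yes


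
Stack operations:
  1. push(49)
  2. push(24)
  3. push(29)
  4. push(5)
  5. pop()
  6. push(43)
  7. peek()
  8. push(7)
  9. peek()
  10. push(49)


push(49) -> [49]
push(24) -> [49, 24]
push(29) -> [49, 24, 29]
push(5) -> [49, 24, 29, 5]
pop()->5, [49, 24, 29]
push(43) -> [49, 24, 29, 43]
peek()->43
push(7) -> [49, 24, 29, 43, 7]
peek()->7
push(49) -> [49, 24, 29, 43, 7, 49]

Final stack: [49, 24, 29, 43, 7, 49]


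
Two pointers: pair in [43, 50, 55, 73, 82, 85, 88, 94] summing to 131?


lo=0(43)+hi=7(94)=137
lo=0(43)+hi=6(88)=131

Yes: 43+88=131


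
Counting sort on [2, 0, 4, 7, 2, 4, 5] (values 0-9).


Input: [2, 0, 4, 7, 2, 4, 5]
Counts: [1, 0, 2, 0, 2, 1, 0, 1, 0, 0]

Sorted: [0, 2, 2, 4, 4, 5, 7]


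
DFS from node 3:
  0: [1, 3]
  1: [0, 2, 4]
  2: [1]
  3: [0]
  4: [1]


Visit 3, push [0]
Visit 0, push [1]
Visit 1, push [4, 2]
Visit 2, push []
Visit 4, push []

DFS order: [3, 0, 1, 2, 4]


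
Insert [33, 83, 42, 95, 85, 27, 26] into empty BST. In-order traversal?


Insert 33: root
Insert 83: R from 33
Insert 42: R from 33 -> L from 83
Insert 95: R from 33 -> R from 83
Insert 85: R from 33 -> R from 83 -> L from 95
Insert 27: L from 33
Insert 26: L from 33 -> L from 27

In-order: [26, 27, 33, 42, 83, 85, 95]


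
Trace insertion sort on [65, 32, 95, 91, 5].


Initial: [65, 32, 95, 91, 5]
Insert 32: [32, 65, 95, 91, 5]
Insert 95: [32, 65, 95, 91, 5]
Insert 91: [32, 65, 91, 95, 5]
Insert 5: [5, 32, 65, 91, 95]

Sorted: [5, 32, 65, 91, 95]


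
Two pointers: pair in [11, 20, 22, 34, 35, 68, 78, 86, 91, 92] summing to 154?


lo=0(11)+hi=9(92)=103
lo=1(20)+hi=9(92)=112
lo=2(22)+hi=9(92)=114
lo=3(34)+hi=9(92)=126
lo=4(35)+hi=9(92)=127
lo=5(68)+hi=9(92)=160
lo=5(68)+hi=8(91)=159
lo=5(68)+hi=7(86)=154

Yes: 68+86=154


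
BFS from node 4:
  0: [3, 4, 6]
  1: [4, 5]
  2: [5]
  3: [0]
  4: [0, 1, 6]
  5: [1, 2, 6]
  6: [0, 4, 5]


Visit 4, enqueue [0, 1, 6]
Visit 0, enqueue [3]
Visit 1, enqueue [5]
Visit 6, enqueue []
Visit 3, enqueue []
Visit 5, enqueue [2]
Visit 2, enqueue []

BFS order: [4, 0, 1, 6, 3, 5, 2]


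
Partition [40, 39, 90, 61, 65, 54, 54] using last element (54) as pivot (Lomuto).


Pivot: 54
  40 <= 54: advance i (no swap)
  39 <= 54: advance i (no swap)
  54 <= 54: swap -> [40, 39, 54, 61, 65, 90, 54]
Place pivot at 3: [40, 39, 54, 54, 65, 90, 61]

Partitioned: [40, 39, 54, 54, 65, 90, 61]


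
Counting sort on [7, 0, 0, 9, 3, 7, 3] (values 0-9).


Input: [7, 0, 0, 9, 3, 7, 3]
Counts: [2, 0, 0, 2, 0, 0, 0, 2, 0, 1]

Sorted: [0, 0, 3, 3, 7, 7, 9]


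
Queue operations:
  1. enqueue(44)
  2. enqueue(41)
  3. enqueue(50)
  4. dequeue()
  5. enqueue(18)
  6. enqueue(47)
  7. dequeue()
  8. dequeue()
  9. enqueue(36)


enqueue(44) -> [44]
enqueue(41) -> [44, 41]
enqueue(50) -> [44, 41, 50]
dequeue()->44, [41, 50]
enqueue(18) -> [41, 50, 18]
enqueue(47) -> [41, 50, 18, 47]
dequeue()->41, [50, 18, 47]
dequeue()->50, [18, 47]
enqueue(36) -> [18, 47, 36]

Final queue: [18, 47, 36]


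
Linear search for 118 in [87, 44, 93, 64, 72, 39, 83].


i=0: 87!=118
i=1: 44!=118
i=2: 93!=118
i=3: 64!=118
i=4: 72!=118
i=5: 39!=118
i=6: 83!=118

Not found, 7 comps


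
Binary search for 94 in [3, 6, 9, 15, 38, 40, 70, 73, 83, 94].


Step 1: lo=0, hi=9, mid=4, val=38
Step 2: lo=5, hi=9, mid=7, val=73
Step 3: lo=8, hi=9, mid=8, val=83
Step 4: lo=9, hi=9, mid=9, val=94

Found at index 9


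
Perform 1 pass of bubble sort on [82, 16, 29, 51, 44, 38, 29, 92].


Initial: [82, 16, 29, 51, 44, 38, 29, 92]
Pass 1: [16, 29, 51, 44, 38, 29, 82, 92] (6 swaps)

After 1 pass: [16, 29, 51, 44, 38, 29, 82, 92]


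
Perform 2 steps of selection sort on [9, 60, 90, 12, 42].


Initial: [9, 60, 90, 12, 42]
Step 1: min=9 at 0
  Swap: [9, 60, 90, 12, 42]
Step 2: min=12 at 3
  Swap: [9, 12, 90, 60, 42]

After 2 steps: [9, 12, 90, 60, 42]


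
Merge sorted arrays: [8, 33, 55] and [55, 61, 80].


Take 8 from A
Take 33 from A
Take 55 from A

Merged: [8, 33, 55, 55, 61, 80]


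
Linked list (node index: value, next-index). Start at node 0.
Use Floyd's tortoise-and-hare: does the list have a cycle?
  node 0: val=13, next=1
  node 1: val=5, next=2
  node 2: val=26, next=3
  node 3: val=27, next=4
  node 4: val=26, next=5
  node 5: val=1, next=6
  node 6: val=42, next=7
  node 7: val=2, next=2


Floyd's tortoise (slow, +1) and hare (fast, +2):
  init: slow=0, fast=0
  step 1: slow=1, fast=2
  step 2: slow=2, fast=4
  step 3: slow=3, fast=6
  step 4: slow=4, fast=2
  step 5: slow=5, fast=4
  step 6: slow=6, fast=6
  slow == fast at node 6: cycle detected

Cycle: yes


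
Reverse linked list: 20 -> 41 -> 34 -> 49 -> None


Step 1: curr=20, set curr.next=prev(None) | reversed so far: 20
Step 2: curr=41, set curr.next=prev(20) | reversed so far: 41 -> 20
Step 3: curr=34, set curr.next=prev(41) | reversed so far: 34 -> 41 -> 20
Step 4: curr=49, set curr.next=prev(34) | reversed so far: 49 -> 34 -> 41 -> 20

49 -> 34 -> 41 -> 20 -> None


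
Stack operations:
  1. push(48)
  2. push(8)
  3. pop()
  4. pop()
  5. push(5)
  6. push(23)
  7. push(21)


push(48) -> [48]
push(8) -> [48, 8]
pop()->8, [48]
pop()->48, []
push(5) -> [5]
push(23) -> [5, 23]
push(21) -> [5, 23, 21]

Final stack: [5, 23, 21]


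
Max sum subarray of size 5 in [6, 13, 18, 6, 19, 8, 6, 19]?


[0:5]: 62
[1:6]: 64
[2:7]: 57
[3:8]: 58

Max: 64 at [1:6]


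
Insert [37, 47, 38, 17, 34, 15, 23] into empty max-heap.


Insert 37: [37]
Insert 47: [47, 37]
Insert 38: [47, 37, 38]
Insert 17: [47, 37, 38, 17]
Insert 34: [47, 37, 38, 17, 34]
Insert 15: [47, 37, 38, 17, 34, 15]
Insert 23: [47, 37, 38, 17, 34, 15, 23]

Final heap: [47, 37, 38, 17, 34, 15, 23]


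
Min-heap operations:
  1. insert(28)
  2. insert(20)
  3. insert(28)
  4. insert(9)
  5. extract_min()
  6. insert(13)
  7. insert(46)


insert(28) -> [28]
insert(20) -> [20, 28]
insert(28) -> [20, 28, 28]
insert(9) -> [9, 20, 28, 28]
extract_min()->9, [20, 28, 28]
insert(13) -> [13, 20, 28, 28]
insert(46) -> [13, 20, 28, 28, 46]

Final heap: [13, 20, 28, 28, 46]


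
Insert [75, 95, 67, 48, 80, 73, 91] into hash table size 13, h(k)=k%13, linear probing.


Insert 75: h=10 -> slot 10
Insert 95: h=4 -> slot 4
Insert 67: h=2 -> slot 2
Insert 48: h=9 -> slot 9
Insert 80: h=2, 1 probes -> slot 3
Insert 73: h=8 -> slot 8
Insert 91: h=0 -> slot 0

Table: [91, None, 67, 80, 95, None, None, None, 73, 48, 75, None, None]


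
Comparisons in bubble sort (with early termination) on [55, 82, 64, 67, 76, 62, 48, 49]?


Algorithm: bubble sort (with early termination)
Input: [55, 82, 64, 67, 76, 62, 48, 49]
Sorted: [48, 49, 55, 62, 64, 67, 76, 82]

28


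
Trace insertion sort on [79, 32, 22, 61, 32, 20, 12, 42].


Initial: [79, 32, 22, 61, 32, 20, 12, 42]
Insert 32: [32, 79, 22, 61, 32, 20, 12, 42]
Insert 22: [22, 32, 79, 61, 32, 20, 12, 42]
Insert 61: [22, 32, 61, 79, 32, 20, 12, 42]
Insert 32: [22, 32, 32, 61, 79, 20, 12, 42]
Insert 20: [20, 22, 32, 32, 61, 79, 12, 42]
Insert 12: [12, 20, 22, 32, 32, 61, 79, 42]
Insert 42: [12, 20, 22, 32, 32, 42, 61, 79]

Sorted: [12, 20, 22, 32, 32, 42, 61, 79]


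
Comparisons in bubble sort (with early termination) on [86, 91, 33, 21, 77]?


Algorithm: bubble sort (with early termination)
Input: [86, 91, 33, 21, 77]
Sorted: [21, 33, 77, 86, 91]

10


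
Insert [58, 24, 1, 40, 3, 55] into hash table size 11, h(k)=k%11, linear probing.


Insert 58: h=3 -> slot 3
Insert 24: h=2 -> slot 2
Insert 1: h=1 -> slot 1
Insert 40: h=7 -> slot 7
Insert 3: h=3, 1 probes -> slot 4
Insert 55: h=0 -> slot 0

Table: [55, 1, 24, 58, 3, None, None, 40, None, None, None]


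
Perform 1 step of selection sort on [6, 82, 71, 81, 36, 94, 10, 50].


Initial: [6, 82, 71, 81, 36, 94, 10, 50]
Step 1: min=6 at 0
  Swap: [6, 82, 71, 81, 36, 94, 10, 50]

After 1 step: [6, 82, 71, 81, 36, 94, 10, 50]


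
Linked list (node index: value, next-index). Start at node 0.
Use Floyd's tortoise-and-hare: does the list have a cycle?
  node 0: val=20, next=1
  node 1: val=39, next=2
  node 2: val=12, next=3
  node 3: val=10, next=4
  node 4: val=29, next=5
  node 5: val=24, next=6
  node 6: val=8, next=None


Floyd's tortoise (slow, +1) and hare (fast, +2):
  init: slow=0, fast=0
  step 1: slow=1, fast=2
  step 2: slow=2, fast=4
  step 3: slow=3, fast=6
  step 4: fast -> None, no cycle

Cycle: no


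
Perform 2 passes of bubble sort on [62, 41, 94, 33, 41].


Initial: [62, 41, 94, 33, 41]
Pass 1: [41, 62, 33, 41, 94] (3 swaps)
Pass 2: [41, 33, 41, 62, 94] (2 swaps)

After 2 passes: [41, 33, 41, 62, 94]


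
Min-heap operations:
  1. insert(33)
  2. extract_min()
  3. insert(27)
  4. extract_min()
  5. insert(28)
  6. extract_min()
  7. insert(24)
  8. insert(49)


insert(33) -> [33]
extract_min()->33, []
insert(27) -> [27]
extract_min()->27, []
insert(28) -> [28]
extract_min()->28, []
insert(24) -> [24]
insert(49) -> [24, 49]

Final heap: [24, 49]


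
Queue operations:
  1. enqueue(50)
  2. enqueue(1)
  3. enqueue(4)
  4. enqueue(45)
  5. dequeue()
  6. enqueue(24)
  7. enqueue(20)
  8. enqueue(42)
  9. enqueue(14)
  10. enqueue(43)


enqueue(50) -> [50]
enqueue(1) -> [50, 1]
enqueue(4) -> [50, 1, 4]
enqueue(45) -> [50, 1, 4, 45]
dequeue()->50, [1, 4, 45]
enqueue(24) -> [1, 4, 45, 24]
enqueue(20) -> [1, 4, 45, 24, 20]
enqueue(42) -> [1, 4, 45, 24, 20, 42]
enqueue(14) -> [1, 4, 45, 24, 20, 42, 14]
enqueue(43) -> [1, 4, 45, 24, 20, 42, 14, 43]

Final queue: [1, 4, 45, 24, 20, 42, 14, 43]


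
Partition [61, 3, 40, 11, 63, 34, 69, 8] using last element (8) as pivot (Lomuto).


Pivot: 8
  3 <= 8: swap -> [3, 61, 40, 11, 63, 34, 69, 8]
Place pivot at 1: [3, 8, 40, 11, 63, 34, 69, 61]

Partitioned: [3, 8, 40, 11, 63, 34, 69, 61]


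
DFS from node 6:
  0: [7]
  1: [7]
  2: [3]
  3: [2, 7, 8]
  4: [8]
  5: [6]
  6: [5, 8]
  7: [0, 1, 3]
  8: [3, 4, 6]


Visit 6, push [8, 5]
Visit 5, push []
Visit 8, push [4, 3]
Visit 3, push [7, 2]
Visit 2, push []
Visit 7, push [1, 0]
Visit 0, push []
Visit 1, push []
Visit 4, push []

DFS order: [6, 5, 8, 3, 2, 7, 0, 1, 4]


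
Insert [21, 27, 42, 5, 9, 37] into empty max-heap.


Insert 21: [21]
Insert 27: [27, 21]
Insert 42: [42, 21, 27]
Insert 5: [42, 21, 27, 5]
Insert 9: [42, 21, 27, 5, 9]
Insert 37: [42, 21, 37, 5, 9, 27]

Final heap: [42, 21, 37, 5, 9, 27]


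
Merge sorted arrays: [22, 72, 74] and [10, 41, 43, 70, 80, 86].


Take 10 from B
Take 22 from A
Take 41 from B
Take 43 from B
Take 70 from B
Take 72 from A
Take 74 from A

Merged: [10, 22, 41, 43, 70, 72, 74, 80, 86]


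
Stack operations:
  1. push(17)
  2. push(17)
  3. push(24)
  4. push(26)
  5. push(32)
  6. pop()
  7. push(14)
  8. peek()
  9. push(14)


push(17) -> [17]
push(17) -> [17, 17]
push(24) -> [17, 17, 24]
push(26) -> [17, 17, 24, 26]
push(32) -> [17, 17, 24, 26, 32]
pop()->32, [17, 17, 24, 26]
push(14) -> [17, 17, 24, 26, 14]
peek()->14
push(14) -> [17, 17, 24, 26, 14, 14]

Final stack: [17, 17, 24, 26, 14, 14]


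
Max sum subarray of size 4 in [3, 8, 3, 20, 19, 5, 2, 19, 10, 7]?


[0:4]: 34
[1:5]: 50
[2:6]: 47
[3:7]: 46
[4:8]: 45
[5:9]: 36
[6:10]: 38

Max: 50 at [1:5]


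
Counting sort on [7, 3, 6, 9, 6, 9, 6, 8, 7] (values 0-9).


Input: [7, 3, 6, 9, 6, 9, 6, 8, 7]
Counts: [0, 0, 0, 1, 0, 0, 3, 2, 1, 2]

Sorted: [3, 6, 6, 6, 7, 7, 8, 9, 9]


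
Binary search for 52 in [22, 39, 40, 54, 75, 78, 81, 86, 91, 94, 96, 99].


Step 1: lo=0, hi=11, mid=5, val=78
Step 2: lo=0, hi=4, mid=2, val=40
Step 3: lo=3, hi=4, mid=3, val=54

Not found


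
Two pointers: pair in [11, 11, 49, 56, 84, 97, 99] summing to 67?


lo=0(11)+hi=6(99)=110
lo=0(11)+hi=5(97)=108
lo=0(11)+hi=4(84)=95
lo=0(11)+hi=3(56)=67

Yes: 11+56=67


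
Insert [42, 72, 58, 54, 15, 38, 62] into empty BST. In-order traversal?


Insert 42: root
Insert 72: R from 42
Insert 58: R from 42 -> L from 72
Insert 54: R from 42 -> L from 72 -> L from 58
Insert 15: L from 42
Insert 38: L from 42 -> R from 15
Insert 62: R from 42 -> L from 72 -> R from 58

In-order: [15, 38, 42, 54, 58, 62, 72]


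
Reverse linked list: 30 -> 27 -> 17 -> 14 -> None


Step 1: curr=30, set curr.next=prev(None) | reversed so far: 30
Step 2: curr=27, set curr.next=prev(30) | reversed so far: 27 -> 30
Step 3: curr=17, set curr.next=prev(27) | reversed so far: 17 -> 27 -> 30
Step 4: curr=14, set curr.next=prev(17) | reversed so far: 14 -> 17 -> 27 -> 30

14 -> 17 -> 27 -> 30 -> None


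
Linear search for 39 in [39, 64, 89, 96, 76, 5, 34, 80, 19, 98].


i=0: 39==39 found!

Found at 0, 1 comps


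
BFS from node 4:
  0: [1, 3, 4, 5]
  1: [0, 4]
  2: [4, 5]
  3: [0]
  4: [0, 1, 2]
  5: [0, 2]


Visit 4, enqueue [0, 1, 2]
Visit 0, enqueue [3, 5]
Visit 1, enqueue []
Visit 2, enqueue []
Visit 3, enqueue []
Visit 5, enqueue []

BFS order: [4, 0, 1, 2, 3, 5]


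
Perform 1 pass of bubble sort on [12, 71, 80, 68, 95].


Initial: [12, 71, 80, 68, 95]
Pass 1: [12, 71, 68, 80, 95] (1 swaps)

After 1 pass: [12, 71, 68, 80, 95]


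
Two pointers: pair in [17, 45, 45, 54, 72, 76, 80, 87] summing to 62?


lo=0(17)+hi=7(87)=104
lo=0(17)+hi=6(80)=97
lo=0(17)+hi=5(76)=93
lo=0(17)+hi=4(72)=89
lo=0(17)+hi=3(54)=71
lo=0(17)+hi=2(45)=62

Yes: 17+45=62


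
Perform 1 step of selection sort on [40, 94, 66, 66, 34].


Initial: [40, 94, 66, 66, 34]
Step 1: min=34 at 4
  Swap: [34, 94, 66, 66, 40]

After 1 step: [34, 94, 66, 66, 40]


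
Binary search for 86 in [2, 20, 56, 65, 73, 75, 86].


Step 1: lo=0, hi=6, mid=3, val=65
Step 2: lo=4, hi=6, mid=5, val=75
Step 3: lo=6, hi=6, mid=6, val=86

Found at index 6


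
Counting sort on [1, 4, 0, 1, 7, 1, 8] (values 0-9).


Input: [1, 4, 0, 1, 7, 1, 8]
Counts: [1, 3, 0, 0, 1, 0, 0, 1, 1, 0]

Sorted: [0, 1, 1, 1, 4, 7, 8]


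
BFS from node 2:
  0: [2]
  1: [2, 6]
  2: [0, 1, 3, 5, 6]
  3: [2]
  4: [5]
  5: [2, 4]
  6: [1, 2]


Visit 2, enqueue [0, 1, 3, 5, 6]
Visit 0, enqueue []
Visit 1, enqueue []
Visit 3, enqueue []
Visit 5, enqueue [4]
Visit 6, enqueue []
Visit 4, enqueue []

BFS order: [2, 0, 1, 3, 5, 6, 4]


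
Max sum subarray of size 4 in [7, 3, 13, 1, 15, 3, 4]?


[0:4]: 24
[1:5]: 32
[2:6]: 32
[3:7]: 23

Max: 32 at [1:5]


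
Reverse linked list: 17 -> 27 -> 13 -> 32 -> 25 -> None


Step 1: curr=17, set curr.next=prev(None) | reversed so far: 17
Step 2: curr=27, set curr.next=prev(17) | reversed so far: 27 -> 17
Step 3: curr=13, set curr.next=prev(27) | reversed so far: 13 -> 27 -> 17
Step 4: curr=32, set curr.next=prev(13) | reversed so far: 32 -> 13 -> 27 -> 17
Step 5: curr=25, set curr.next=prev(32) | reversed so far: 25 -> 32 -> 13 -> 27 -> 17

25 -> 32 -> 13 -> 27 -> 17 -> None
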